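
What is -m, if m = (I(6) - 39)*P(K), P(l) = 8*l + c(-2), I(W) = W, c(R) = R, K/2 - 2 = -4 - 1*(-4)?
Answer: 990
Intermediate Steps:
K = 4 (K = 4 + 2*(-4 - 1*(-4)) = 4 + 2*(-4 + 4) = 4 + 2*0 = 4 + 0 = 4)
P(l) = -2 + 8*l (P(l) = 8*l - 2 = -2 + 8*l)
m = -990 (m = (6 - 39)*(-2 + 8*4) = -33*(-2 + 32) = -33*30 = -990)
-m = -1*(-990) = 990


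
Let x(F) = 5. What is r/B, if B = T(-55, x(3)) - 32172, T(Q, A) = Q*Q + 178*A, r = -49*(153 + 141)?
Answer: 4802/9419 ≈ 0.50982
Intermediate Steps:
r = -14406 (r = -49*294 = -14406)
T(Q, A) = Q² + 178*A
B = -28257 (B = ((-55)² + 178*5) - 32172 = (3025 + 890) - 32172 = 3915 - 32172 = -28257)
r/B = -14406/(-28257) = -14406*(-1/28257) = 4802/9419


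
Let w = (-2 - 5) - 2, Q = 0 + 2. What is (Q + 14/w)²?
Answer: 16/81 ≈ 0.19753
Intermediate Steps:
Q = 2
w = -9 (w = -7 - 2 = -9)
(Q + 14/w)² = (2 + 14/(-9))² = (2 + 14*(-⅑))² = (2 - 14/9)² = (4/9)² = 16/81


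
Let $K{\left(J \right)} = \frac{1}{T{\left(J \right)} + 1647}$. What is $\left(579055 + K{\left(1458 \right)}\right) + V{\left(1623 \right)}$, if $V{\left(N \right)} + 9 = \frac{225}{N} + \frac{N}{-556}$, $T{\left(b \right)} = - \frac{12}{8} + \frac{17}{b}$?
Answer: $\frac{104467579983858539}{180414132044} \approx 5.7904 \cdot 10^{5}$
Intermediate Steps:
$T{\left(b \right)} = - \frac{3}{2} + \frac{17}{b}$ ($T{\left(b \right)} = \left(-12\right) \frac{1}{8} + \frac{17}{b} = - \frac{3}{2} + \frac{17}{b}$)
$V{\left(N \right)} = -9 + \frac{225}{N} - \frac{N}{556}$ ($V{\left(N \right)} = -9 + \left(\frac{225}{N} + \frac{N}{-556}\right) = -9 + \left(\frac{225}{N} + N \left(- \frac{1}{556}\right)\right) = -9 - \left(- \frac{225}{N} + \frac{N}{556}\right) = -9 + \frac{225}{N} - \frac{N}{556}$)
$K{\left(J \right)} = \frac{1}{\frac{3291}{2} + \frac{17}{J}}$ ($K{\left(J \right)} = \frac{1}{\left(- \frac{3}{2} + \frac{17}{J}\right) + 1647} = \frac{1}{\frac{3291}{2} + \frac{17}{J}}$)
$\left(579055 + K{\left(1458 \right)}\right) + V{\left(1623 \right)} = \left(579055 + 2 \cdot 1458 \frac{1}{34 + 3291 \cdot 1458}\right) - \left(\frac{6627}{556} - \frac{75}{541}\right) = \left(579055 + 2 \cdot 1458 \frac{1}{34 + 4798278}\right) - \frac{3543507}{300796} = \left(579055 + 2 \cdot 1458 \cdot \frac{1}{4798312}\right) - \frac{3543507}{300796} = \left(579055 + \frac{729}{1199578}\right) - \frac{3543507}{300796} = \frac{694621639519}{1199578} - \frac{3543507}{300796} = \frac{104467579983858539}{180414132044}$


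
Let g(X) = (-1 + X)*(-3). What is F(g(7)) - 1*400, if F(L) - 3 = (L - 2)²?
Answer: 3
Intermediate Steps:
g(X) = 3 - 3*X
F(L) = 3 + (-2 + L)² (F(L) = 3 + (L - 2)² = 3 + (-2 + L)²)
F(g(7)) - 1*400 = (3 + (-2 + (3 - 3*7))²) - 1*400 = (3 + (-2 + (3 - 21))²) - 400 = (3 + (-2 - 18)²) - 400 = (3 + (-20)²) - 400 = (3 + 400) - 400 = 403 - 400 = 3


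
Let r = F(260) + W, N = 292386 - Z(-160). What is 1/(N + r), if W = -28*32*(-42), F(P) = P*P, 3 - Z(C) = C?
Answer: 1/397455 ≈ 2.5160e-6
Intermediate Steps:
Z(C) = 3 - C
F(P) = P²
W = 37632 (W = -896*(-42) = 37632)
N = 292223 (N = 292386 - (3 - 1*(-160)) = 292386 - (3 + 160) = 292386 - 1*163 = 292386 - 163 = 292223)
r = 105232 (r = 260² + 37632 = 67600 + 37632 = 105232)
1/(N + r) = 1/(292223 + 105232) = 1/397455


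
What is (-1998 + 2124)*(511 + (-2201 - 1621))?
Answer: -417186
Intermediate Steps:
(-1998 + 2124)*(511 + (-2201 - 1621)) = 126*(511 - 3822) = 126*(-3311) = -417186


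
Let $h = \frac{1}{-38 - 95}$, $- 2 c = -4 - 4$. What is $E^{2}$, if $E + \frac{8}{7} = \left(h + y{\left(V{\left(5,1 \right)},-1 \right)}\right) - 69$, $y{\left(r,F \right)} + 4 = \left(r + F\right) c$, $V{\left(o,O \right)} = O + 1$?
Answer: $\frac{87048900}{17689} \approx 4921.1$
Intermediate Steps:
$c = 4$ ($c = - \frac{-4 - 4}{2} = \left(- \frac{1}{2}\right) \left(-8\right) = 4$)
$V{\left(o,O \right)} = 1 + O$
$h = - \frac{1}{133}$ ($h = \frac{1}{-133} = - \frac{1}{133} \approx -0.0075188$)
$y{\left(r,F \right)} = -4 + 4 F + 4 r$ ($y{\left(r,F \right)} = -4 + \left(r + F\right) 4 = -4 + \left(F + r\right) 4 = -4 + \left(4 F + 4 r\right) = -4 + 4 F + 4 r$)
$E = - \frac{9330}{133}$ ($E = - \frac{8}{7} - \left(\frac{10242}{133} - 4 \left(1 + 1\right)\right) = - \frac{8}{7} - \frac{9178}{133} = - \frac{9330}{133} \approx -70.15$)
$E^{2} = \left(- \frac{9330}{133}\right)^{2} = \frac{87048900}{17689}$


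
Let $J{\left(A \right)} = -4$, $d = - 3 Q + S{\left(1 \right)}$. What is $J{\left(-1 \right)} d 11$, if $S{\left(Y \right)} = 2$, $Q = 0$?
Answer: $-88$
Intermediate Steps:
$d = 2$ ($d = \left(-3\right) 0 + 2 = 0 + 2 = 2$)
$J{\left(-1 \right)} d 11 = \left(-4\right) 2 \cdot 11 = \left(-8\right) 11 = -88$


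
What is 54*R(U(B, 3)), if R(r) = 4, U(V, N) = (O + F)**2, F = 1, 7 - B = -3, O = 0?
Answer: 216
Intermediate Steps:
B = 10 (B = 7 - 1*(-3) = 7 + 3 = 10)
U(V, N) = 1 (U(V, N) = (0 + 1)**2 = 1**2 = 1)
54*R(U(B, 3)) = 54*4 = 216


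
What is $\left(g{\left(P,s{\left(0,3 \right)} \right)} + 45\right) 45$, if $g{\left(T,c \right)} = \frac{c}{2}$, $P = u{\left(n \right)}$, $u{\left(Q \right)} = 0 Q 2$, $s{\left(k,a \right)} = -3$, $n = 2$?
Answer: $\frac{3915}{2} \approx 1957.5$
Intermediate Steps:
$u{\left(Q \right)} = 0$ ($u{\left(Q \right)} = 0 \cdot 2 = 0$)
$P = 0$
$g{\left(T,c \right)} = \frac{c}{2}$ ($g{\left(T,c \right)} = c \frac{1}{2} = \frac{c}{2}$)
$\left(g{\left(P,s{\left(0,3 \right)} \right)} + 45\right) 45 = \left(\frac{1}{2} \left(-3\right) + 45\right) 45 = \left(- \frac{3}{2} + 45\right) 45 = \frac{87}{2} \cdot 45 = \frac{3915}{2}$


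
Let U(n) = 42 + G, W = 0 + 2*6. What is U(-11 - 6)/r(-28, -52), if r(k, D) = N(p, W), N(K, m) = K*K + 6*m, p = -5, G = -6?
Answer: 36/97 ≈ 0.37113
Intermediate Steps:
W = 12 (W = 0 + 12 = 12)
N(K, m) = K**2 + 6*m
r(k, D) = 97 (r(k, D) = (-5)**2 + 6*12 = 25 + 72 = 97)
U(n) = 36 (U(n) = 42 - 6 = 36)
U(-11 - 6)/r(-28, -52) = 36/97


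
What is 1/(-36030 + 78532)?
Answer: 1/42502 ≈ 2.3528e-5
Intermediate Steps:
1/(-36030 + 78532) = 1/42502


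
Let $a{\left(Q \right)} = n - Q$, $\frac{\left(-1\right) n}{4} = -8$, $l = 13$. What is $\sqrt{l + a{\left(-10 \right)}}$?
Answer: $\sqrt{55} \approx 7.4162$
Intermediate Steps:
$n = 32$ ($n = \left(-4\right) \left(-8\right) = 32$)
$a{\left(Q \right)} = 32 - Q$
$\sqrt{l + a{\left(-10 \right)}} = \sqrt{13 + \left(32 - -10\right)} = \sqrt{13 + \left(32 + 10\right)} = \sqrt{13 + 42} = \sqrt{55}$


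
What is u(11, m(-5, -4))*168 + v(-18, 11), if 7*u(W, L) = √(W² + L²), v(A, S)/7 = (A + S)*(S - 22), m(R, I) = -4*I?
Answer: 539 + 24*√377 ≈ 1005.0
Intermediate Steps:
v(A, S) = 7*(-22 + S)*(A + S) (v(A, S) = 7*((A + S)*(S - 22)) = 7*((A + S)*(-22 + S)) = 7*((-22 + S)*(A + S)) = 7*(-22 + S)*(A + S))
u(W, L) = √(L² + W²)/7 (u(W, L) = √(W² + L²)/7 = √(L² + W²)/7)
u(11, m(-5, -4))*168 + v(-18, 11) = (√((-4*(-4))² + 11²)/7)*168 + (-154*(-18) - 154*11 + 7*11² + 7*(-18)*11) = (√(16² + 121)/7)*168 + (2772 - 1694 + 7*121 - 1386) = (√(256 + 121)/7)*168 + (2772 - 1694 + 847 - 1386) = (√377/7)*168 + 539 = 24*√377 + 539 = 539 + 24*√377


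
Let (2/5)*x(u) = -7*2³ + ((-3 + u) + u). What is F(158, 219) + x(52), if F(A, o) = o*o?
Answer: 96147/2 ≈ 48074.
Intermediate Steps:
F(A, o) = o²
x(u) = -295/2 + 5*u (x(u) = 5*(-7*2³ + ((-3 + u) + u))/2 = 5*(-7*8 + (-3 + 2*u))/2 = 5*(-56 + (-3 + 2*u))/2 = 5*(-59 + 2*u)/2 = -295/2 + 5*u)
F(158, 219) + x(52) = 219² + (-295/2 + 5*52) = 47961 + (-295/2 + 260) = 47961 + 225/2 = 96147/2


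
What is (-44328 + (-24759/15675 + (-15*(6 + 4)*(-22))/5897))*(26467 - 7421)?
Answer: -26014131544964886/30811825 ≈ -8.4429e+8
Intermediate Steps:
(-44328 + (-24759/15675 + (-15*(6 + 4)*(-22))/5897))*(26467 - 7421) = (-44328 + (-24759*1/15675 + (-15*10*(-22))*(1/5897)))*19046 = (-44328 + (-8253/5225 - 150*(-22)*(1/5897)))*19046 = (-44328 + (-8253/5225 + 3300*(1/5897)))*19046 = (-44328 + (-8253/5225 + 3300/5897))*19046 = (-44328 - 31425441/30811825)*19046 = -1365858004041/30811825*19046 = -26014131544964886/30811825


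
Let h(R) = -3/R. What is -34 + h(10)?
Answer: -343/10 ≈ -34.300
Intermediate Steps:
-34 + h(10) = -34 - 3/10 = -343/10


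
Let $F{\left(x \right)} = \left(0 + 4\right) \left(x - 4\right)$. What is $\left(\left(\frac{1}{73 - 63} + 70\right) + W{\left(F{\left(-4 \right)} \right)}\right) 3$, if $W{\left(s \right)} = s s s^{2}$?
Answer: $\frac{31459383}{10} \approx 3.1459 \cdot 10^{6}$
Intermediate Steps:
$F{\left(x \right)} = -16 + 4 x$ ($F{\left(x \right)} = 4 \left(-4 + x\right) = -16 + 4 x$)
$W{\left(s \right)} = s^{4}$ ($W{\left(s \right)} = s^{2} s^{2} = s^{4}$)
$\left(\left(\frac{1}{73 - 63} + 70\right) + W{\left(F{\left(-4 \right)} \right)}\right) 3 = \left(\left(\frac{1}{73 - 63} + 70\right) + \left(-16 + 4 \left(-4\right)\right)^{4}\right) 3 = \left(\left(\frac{1}{10} + 70\right) + \left(-16 - 16\right)^{4}\right) 3 = \left(\left(\frac{1}{10} + 70\right) + \left(-32\right)^{4}\right) 3 = \left(\frac{701}{10} + 1048576\right) 3 = \frac{10486461}{10} \cdot 3 = \frac{31459383}{10}$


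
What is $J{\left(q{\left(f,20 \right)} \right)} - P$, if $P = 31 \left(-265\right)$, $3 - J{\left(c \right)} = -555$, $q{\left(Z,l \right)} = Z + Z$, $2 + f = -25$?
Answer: $8773$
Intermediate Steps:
$f = -27$ ($f = -2 - 25 = -27$)
$q{\left(Z,l \right)} = 2 Z$
$J{\left(c \right)} = 558$ ($J{\left(c \right)} = 3 - -555 = 3 + 555 = 558$)
$P = -8215$
$J{\left(q{\left(f,20 \right)} \right)} - P = 558 - -8215 = 558 + 8215 = 8773$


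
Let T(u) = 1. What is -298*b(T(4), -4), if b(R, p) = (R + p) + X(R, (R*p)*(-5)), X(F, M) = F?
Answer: 596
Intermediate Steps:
b(R, p) = p + 2*R (b(R, p) = (R + p) + R = p + 2*R)
-298*b(T(4), -4) = -298*(-4 + 2*1) = -298*(-4 + 2) = -298*(-2) = 596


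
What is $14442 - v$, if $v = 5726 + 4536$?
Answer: $4180$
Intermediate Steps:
$v = 10262$
$14442 - v = 14442 - 10262 = 4180$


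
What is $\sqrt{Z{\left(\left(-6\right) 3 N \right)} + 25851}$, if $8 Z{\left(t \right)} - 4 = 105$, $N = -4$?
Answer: $\frac{\sqrt{413834}}{4} \approx 160.82$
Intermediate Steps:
$Z{\left(t \right)} = \frac{109}{8}$ ($Z{\left(t \right)} = \frac{1}{2} + \frac{1}{8} \cdot 105 = \frac{1}{2} + \frac{105}{8} = \frac{109}{8}$)
$\sqrt{Z{\left(\left(-6\right) 3 N \right)} + 25851} = \sqrt{\frac{109}{8} + 25851} = \sqrt{\frac{206917}{8}} = \frac{\sqrt{413834}}{4}$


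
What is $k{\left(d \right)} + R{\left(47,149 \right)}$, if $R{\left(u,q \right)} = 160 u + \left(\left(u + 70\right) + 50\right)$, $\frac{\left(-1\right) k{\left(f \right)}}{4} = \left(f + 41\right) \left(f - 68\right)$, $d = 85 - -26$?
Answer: $-18457$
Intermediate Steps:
$d = 111$ ($d = 85 + 26 = 111$)
$k{\left(f \right)} = - 4 \left(-68 + f\right) \left(41 + f\right)$ ($k{\left(f \right)} = - 4 \left(f + 41\right) \left(f - 68\right) = - 4 \left(41 + f\right) \left(-68 + f\right) = - 4 \left(-68 + f\right) \left(41 + f\right)$)
$R{\left(u,q \right)} = 120 + 161 u$ ($R{\left(u,q \right)} = 160 u + \left(\left(70 + u\right) + 50\right) = 160 u + \left(120 + u\right) = 120 + 161 u$)
$k{\left(d \right)} + R{\left(47,149 \right)} = \left(11152 - 4 \cdot 111^{2} + 108 \cdot 111\right) + \left(120 + 161 \cdot 47\right) = \left(11152 - 49284 + 11988\right) + \left(120 + 7567\right) = \left(11152 - 49284 + 11988\right) + 7687 = -26144 + 7687 = -18457$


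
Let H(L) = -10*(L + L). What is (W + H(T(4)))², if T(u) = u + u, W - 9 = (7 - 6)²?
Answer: 22500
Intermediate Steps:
W = 10 (W = 9 + (7 - 6)² = 9 + 1² = 9 + 1 = 10)
T(u) = 2*u
H(L) = -20*L
(W + H(T(4)))² = (10 - 40*4)² = (10 - 20*8)² = (10 - 160)² = (-150)² = 22500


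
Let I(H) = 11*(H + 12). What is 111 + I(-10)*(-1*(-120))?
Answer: 2751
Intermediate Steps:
I(H) = 132 + 11*H (I(H) = 11*(12 + H) = 132 + 11*H)
111 + I(-10)*(-1*(-120)) = 111 + (132 + 11*(-10))*(-1*(-120)) = 111 + (132 - 110)*120 = 111 + 22*120 = 111 + 2640 = 2751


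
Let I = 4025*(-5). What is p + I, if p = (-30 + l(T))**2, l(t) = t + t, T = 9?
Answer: -19981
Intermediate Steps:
l(t) = 2*t
p = 144 (p = (-30 + 2*9)**2 = (-30 + 18)**2 = (-12)**2 = 144)
I = -20125
p + I = 144 - 20125 = -19981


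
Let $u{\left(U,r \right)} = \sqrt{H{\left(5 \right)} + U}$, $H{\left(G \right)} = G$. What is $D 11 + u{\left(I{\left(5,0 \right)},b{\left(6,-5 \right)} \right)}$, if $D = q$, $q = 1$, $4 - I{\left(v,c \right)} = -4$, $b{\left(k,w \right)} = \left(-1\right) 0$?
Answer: $11 + \sqrt{13} \approx 14.606$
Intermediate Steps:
$b{\left(k,w \right)} = 0$
$I{\left(v,c \right)} = 8$ ($I{\left(v,c \right)} = 4 - -4 = 4 + 4 = 8$)
$u{\left(U,r \right)} = \sqrt{5 + U}$
$D = 1$
$D 11 + u{\left(I{\left(5,0 \right)},b{\left(6,-5 \right)} \right)} = 1 \cdot 11 + \sqrt{5 + 8} = 11 + \sqrt{13}$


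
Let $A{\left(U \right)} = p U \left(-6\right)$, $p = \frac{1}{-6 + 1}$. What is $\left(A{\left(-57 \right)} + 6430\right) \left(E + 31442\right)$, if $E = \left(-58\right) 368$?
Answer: $\frac{321197184}{5} \approx 6.4239 \cdot 10^{7}$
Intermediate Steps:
$E = -21344$
$p = - \frac{1}{5}$ ($p = \frac{1}{-5} = - \frac{1}{5} \approx -0.2$)
$A{\left(U \right)} = \frac{6 U}{5}$ ($A{\left(U \right)} = - \frac{U}{5} \left(-6\right) = \frac{6 U}{5}$)
$\left(A{\left(-57 \right)} + 6430\right) \left(E + 31442\right) = \left(\frac{6}{5} \left(-57\right) + 6430\right) \left(-21344 + 31442\right) = \left(- \frac{342}{5} + 6430\right) 10098 = \frac{31808}{5} \cdot 10098 = \frac{321197184}{5}$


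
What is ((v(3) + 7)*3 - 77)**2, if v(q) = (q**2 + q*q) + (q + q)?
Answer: 256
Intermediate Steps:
v(q) = 2*q + 2*q**2 (v(q) = (q**2 + q**2) + 2*q = 2*q**2 + 2*q = 2*q + 2*q**2)
((v(3) + 7)*3 - 77)**2 = ((2*3*(1 + 3) + 7)*3 - 77)**2 = ((2*3*4 + 7)*3 - 77)**2 = ((24 + 7)*3 - 77)**2 = (31*3 - 77)**2 = (93 - 77)**2 = 16**2 = 256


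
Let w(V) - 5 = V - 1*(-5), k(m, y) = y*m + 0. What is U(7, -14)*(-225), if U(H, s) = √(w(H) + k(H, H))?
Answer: -225*√66 ≈ -1827.9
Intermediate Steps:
k(m, y) = m*y (k(m, y) = m*y + 0 = m*y)
w(V) = 10 + V (w(V) = 5 + (V - 1*(-5)) = 5 + (V + 5) = 5 + (5 + V) = 10 + V)
U(H, s) = √(10 + H + H²) (U(H, s) = √((10 + H) + H*H) = √((10 + H) + H²) = √(10 + H + H²))
U(7, -14)*(-225) = √(10 + 7 + 7²)*(-225) = √(10 + 7 + 49)*(-225) = √66*(-225) = -225*√66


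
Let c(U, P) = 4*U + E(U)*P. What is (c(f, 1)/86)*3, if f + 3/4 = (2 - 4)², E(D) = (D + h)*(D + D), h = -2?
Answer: 507/688 ≈ 0.73692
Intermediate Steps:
E(D) = 2*D*(-2 + D) (E(D) = (D - 2)*(D + D) = (-2 + D)*(2*D) = 2*D*(-2 + D))
f = 13/4 (f = -¾ + (2 - 4)² = -¾ + (-2)² = -¾ + 4 = 13/4 ≈ 3.2500)
c(U, P) = 4*U + 2*P*U*(-2 + U) (c(U, P) = 4*U + (2*U*(-2 + U))*P = 4*U + 2*P*U*(-2 + U))
(c(f, 1)/86)*3 = ((2*(13/4)*(2 + 1*(-2 + 13/4)))/86)*3 = ((2*(13/4)*(2 + 1*(5/4)))*(1/86))*3 = ((2*(13/4)*(2 + 5/4))*(1/86))*3 = ((2*(13/4)*(13/4))*(1/86))*3 = ((169/8)*(1/86))*3 = (169/688)*3 = 507/688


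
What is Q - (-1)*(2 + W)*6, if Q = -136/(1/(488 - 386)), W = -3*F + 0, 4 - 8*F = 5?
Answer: -55431/4 ≈ -13858.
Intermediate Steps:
F = -1/8 (F = 1/2 - 1/8*5 = 1/2 - 5/8 = -1/8 ≈ -0.12500)
W = 3/8 (W = -3*(-1/8) + 0 = 3/8 + 0 = 3/8 ≈ 0.37500)
Q = -13872 (Q = -136/(1/102) = -136/1/102 = -136*102 = -13872)
Q - (-1)*(2 + W)*6 = -13872 - (-1)*(2 + 3/8)*6 = -13872 - (-1)*(19/8)*6 = -13872 - (-1)*57/4 = -13872 - 1*(-57/4) = -13872 + 57/4 = -55431/4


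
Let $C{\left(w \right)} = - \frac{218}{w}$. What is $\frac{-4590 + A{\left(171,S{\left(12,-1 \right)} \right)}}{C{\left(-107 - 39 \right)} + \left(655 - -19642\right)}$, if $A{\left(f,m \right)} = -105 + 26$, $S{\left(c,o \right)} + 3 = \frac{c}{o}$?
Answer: $- \frac{340837}{1481790} \approx -0.23002$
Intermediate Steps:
$S{\left(c,o \right)} = -3 + \frac{c}{o}$
$A{\left(f,m \right)} = -79$
$\frac{-4590 + A{\left(171,S{\left(12,-1 \right)} \right)}}{C{\left(-107 - 39 \right)} + \left(655 - -19642\right)} = \frac{-4590 - 79}{- \frac{218}{-107 - 39} + \left(655 - -19642\right)} = - \frac{4669}{- \frac{218}{-107 - 39} + \left(655 + 19642\right)} = - \frac{4669}{- \frac{218}{-146} + 20297} = - \frac{4669}{\left(-218\right) \left(- \frac{1}{146}\right) + 20297} = - \frac{4669}{\frac{109}{73} + 20297} = - \frac{4669}{\frac{1481790}{73}} = \left(-4669\right) \frac{73}{1481790} = - \frac{340837}{1481790}$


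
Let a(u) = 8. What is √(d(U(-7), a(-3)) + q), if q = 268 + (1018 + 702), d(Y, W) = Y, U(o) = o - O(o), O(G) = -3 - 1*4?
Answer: 2*√497 ≈ 44.587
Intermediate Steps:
O(G) = -7 (O(G) = -3 - 4 = -7)
U(o) = 7 + o (U(o) = o - 1*(-7) = o + 7 = 7 + o)
q = 1988 (q = 268 + 1720 = 1988)
√(d(U(-7), a(-3)) + q) = √((7 - 7) + 1988) = √(0 + 1988) = √1988 = 2*√497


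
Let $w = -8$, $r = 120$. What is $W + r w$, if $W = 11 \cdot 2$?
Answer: $-938$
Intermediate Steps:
$W = 22$
$W + r w = 22 + 120 \left(-8\right) = 22 - 960 = -938$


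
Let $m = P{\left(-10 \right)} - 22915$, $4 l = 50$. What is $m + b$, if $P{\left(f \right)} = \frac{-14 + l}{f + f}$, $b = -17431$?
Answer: $- \frac{1613837}{40} \approx -40346.0$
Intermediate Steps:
$l = \frac{25}{2}$ ($l = \frac{1}{4} \cdot 50 = \frac{25}{2} \approx 12.5$)
$P{\left(f \right)} = - \frac{3}{4 f}$ ($P{\left(f \right)} = \frac{-14 + \frac{25}{2}}{f + f} = - \frac{3}{2 \cdot 2 f} = - \frac{3 \frac{1}{2 f}}{2} = - \frac{3}{4 f}$)
$m = - \frac{916597}{40}$ ($m = - \frac{3}{4 \left(-10\right)} - 22915 = \left(- \frac{3}{4}\right) \left(- \frac{1}{10}\right) - 22915 = \frac{3}{40} - 22915 = - \frac{916597}{40} \approx -22915.0$)
$m + b = - \frac{916597}{40} - 17431 = - \frac{1613837}{40}$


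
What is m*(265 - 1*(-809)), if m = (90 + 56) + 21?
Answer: 179358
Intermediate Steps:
m = 167 (m = 146 + 21 = 167)
m*(265 - 1*(-809)) = 167*(265 - 1*(-809)) = 167*(265 + 809) = 167*1074 = 179358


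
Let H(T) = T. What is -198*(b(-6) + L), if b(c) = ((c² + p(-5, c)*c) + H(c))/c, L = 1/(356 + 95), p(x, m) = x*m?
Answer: -202968/41 ≈ -4950.4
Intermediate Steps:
p(x, m) = m*x
L = 1/451 ≈ 0.0022173
b(c) = (c - 4*c²)/c (b(c) = ((c² + (c*(-5))*c) + c)/c = ((c² + (-5*c)*c) + c)/c = ((c² - 5*c²) + c)/c = (-4*c² + c)/c = (c - 4*c²)/c)
-198*(b(-6) + L) = -198*((1 - 4*(-6)) + 1/451) = -198*((1 + 24) + 1/451) = -198*(25 + 1/451) = -198*11276/451 = -202968/41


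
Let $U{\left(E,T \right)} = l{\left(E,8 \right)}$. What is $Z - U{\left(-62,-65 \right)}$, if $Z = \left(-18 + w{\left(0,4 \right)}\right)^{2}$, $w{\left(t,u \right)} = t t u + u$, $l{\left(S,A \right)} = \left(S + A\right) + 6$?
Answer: $244$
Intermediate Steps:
$l{\left(S,A \right)} = 6 + A + S$ ($l{\left(S,A \right)} = \left(A + S\right) + 6 = 6 + A + S$)
$w{\left(t,u \right)} = u + u t^{2}$ ($w{\left(t,u \right)} = t^{2} u + u = u t^{2} + u = u + u t^{2}$)
$U{\left(E,T \right)} = 14 + E$ ($U{\left(E,T \right)} = 6 + 8 + E = 14 + E$)
$Z = 196$ ($Z = \left(-18 + 4 \left(1 + 0^{2}\right)\right)^{2} = \left(-18 + 4 \left(1 + 0\right)\right)^{2} = \left(-18 + 4 \cdot 1\right)^{2} = \left(-18 + 4\right)^{2} = \left(-14\right)^{2} = 196$)
$Z - U{\left(-62,-65 \right)} = 196 - \left(14 - 62\right) = 196 - -48 = 196 + 48 = 244$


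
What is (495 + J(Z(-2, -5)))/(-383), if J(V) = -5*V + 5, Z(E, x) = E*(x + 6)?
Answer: -510/383 ≈ -1.3316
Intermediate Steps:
Z(E, x) = E*(6 + x)
J(V) = 5 - 5*V
(495 + J(Z(-2, -5)))/(-383) = (495 + (5 - (-10)*(6 - 5)))/(-383) = (495 + (5 - (-10)))*(-1/383) = (495 + (5 - 5*(-2)))*(-1/383) = (495 + (5 + 10))*(-1/383) = (495 + 15)*(-1/383) = 510*(-1/383) = -510/383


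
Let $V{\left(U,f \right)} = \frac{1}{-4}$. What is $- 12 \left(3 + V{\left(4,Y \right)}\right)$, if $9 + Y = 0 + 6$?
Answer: $-33$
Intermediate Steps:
$Y = -3$ ($Y = -9 + \left(0 + 6\right) = -9 + 6 = -3$)
$V{\left(U,f \right)} = - \frac{1}{4}$
$- 12 \left(3 + V{\left(4,Y \right)}\right) = - 12 \left(3 - \frac{1}{4}\right) = \left(-12\right) \frac{11}{4} = -33$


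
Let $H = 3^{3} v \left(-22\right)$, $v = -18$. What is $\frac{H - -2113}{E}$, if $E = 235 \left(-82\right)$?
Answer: $- \frac{2561}{3854} \approx -0.6645$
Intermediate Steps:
$E = -19270$
$H = 10692$ ($H = 3^{3} \left(-18\right) \left(-22\right) = 27 \left(-18\right) \left(-22\right) = \left(-486\right) \left(-22\right) = 10692$)
$\frac{H - -2113}{E} = \frac{10692 - -2113}{-19270} = \left(10692 + 2113\right) \left(- \frac{1}{19270}\right) = 12805 \left(- \frac{1}{19270}\right) = - \frac{2561}{3854}$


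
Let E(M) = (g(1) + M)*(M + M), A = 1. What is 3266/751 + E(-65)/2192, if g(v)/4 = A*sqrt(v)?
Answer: 6557251/823096 ≈ 7.9666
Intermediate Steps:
g(v) = 4*sqrt(v) (g(v) = 4*(1*sqrt(v)) = 4*sqrt(v))
E(M) = 2*M*(4 + M) (E(M) = (4*sqrt(1) + M)*(M + M) = (4*1 + M)*(2*M) = (4 + M)*(2*M) = 2*M*(4 + M))
3266/751 + E(-65)/2192 = 3266/751 + (2*(-65)*(4 - 65))/2192 = 3266*(1/751) + (2*(-65)*(-61))*(1/2192) = 3266/751 + 7930*(1/2192) = 3266/751 + 3965/1096 = 6557251/823096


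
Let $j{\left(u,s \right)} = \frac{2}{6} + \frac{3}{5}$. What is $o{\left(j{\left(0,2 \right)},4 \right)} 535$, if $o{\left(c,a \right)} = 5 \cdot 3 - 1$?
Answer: $7490$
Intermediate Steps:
$j{\left(u,s \right)} = \frac{14}{15}$ ($j{\left(u,s \right)} = 2 \cdot \frac{1}{6} + 3 \cdot \frac{1}{5} = \frac{1}{3} + \frac{3}{5} = \frac{14}{15}$)
$o{\left(c,a \right)} = 14$ ($o{\left(c,a \right)} = 15 - 1 = 14$)
$o{\left(j{\left(0,2 \right)},4 \right)} 535 = 14 \cdot 535 = 7490$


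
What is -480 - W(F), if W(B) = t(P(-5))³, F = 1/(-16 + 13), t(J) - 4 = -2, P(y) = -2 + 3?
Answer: -488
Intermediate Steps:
P(y) = 1
t(J) = 2 (t(J) = 4 - 2 = 2)
F = -⅓ (F = 1/(-3) = -⅓ ≈ -0.33333)
W(B) = 8 (W(B) = 2³ = 8)
-480 - W(F) = -480 - 1*8 = -480 - 8 = -488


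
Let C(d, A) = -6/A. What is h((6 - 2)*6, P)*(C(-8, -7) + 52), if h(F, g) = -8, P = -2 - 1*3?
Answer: -2960/7 ≈ -422.86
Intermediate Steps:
P = -5 (P = -2 - 3 = -5)
h((6 - 2)*6, P)*(C(-8, -7) + 52) = -8*(-6/(-7) + 52) = -8*(-6*(-⅐) + 52) = -8*(6/7 + 52) = -8*370/7 = -2960/7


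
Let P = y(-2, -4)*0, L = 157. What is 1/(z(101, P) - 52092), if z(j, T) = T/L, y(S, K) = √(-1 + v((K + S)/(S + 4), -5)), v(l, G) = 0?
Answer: -1/52092 ≈ -1.9197e-5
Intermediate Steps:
y(S, K) = I (y(S, K) = √(-1 + 0) = √(-1) = I)
P = 0 (P = I*0 = 0)
z(j, T) = T/157
1/(z(101, P) - 52092) = 1/((1/157)*0 - 52092) = 1/(0 - 52092) = 1/(-52092) = -1/52092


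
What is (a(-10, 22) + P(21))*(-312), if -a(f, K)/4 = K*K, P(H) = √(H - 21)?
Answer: 604032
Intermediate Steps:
P(H) = √(-21 + H)
a(f, K) = -4*K² (a(f, K) = -4*K*K = -4*K²)
(a(-10, 22) + P(21))*(-312) = (-4*22² + √(-21 + 21))*(-312) = (-4*484 + √0)*(-312) = (-1936 + 0)*(-312) = -1936*(-312) = 604032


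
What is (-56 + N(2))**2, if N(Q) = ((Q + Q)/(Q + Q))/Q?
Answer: 12321/4 ≈ 3080.3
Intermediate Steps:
N(Q) = 1/Q (N(Q) = ((2*Q)/((2*Q)))/Q = ((2*Q)*(1/(2*Q)))/Q = 1/Q)
(-56 + N(2))**2 = (-56 + 1/2)**2 = (-111/2)**2 = 12321/4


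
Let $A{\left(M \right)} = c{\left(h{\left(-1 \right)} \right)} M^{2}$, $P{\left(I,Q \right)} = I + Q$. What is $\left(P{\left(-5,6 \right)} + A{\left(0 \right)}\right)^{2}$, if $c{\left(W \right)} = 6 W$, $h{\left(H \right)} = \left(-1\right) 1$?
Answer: $1$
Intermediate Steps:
$h{\left(H \right)} = -1$
$A{\left(M \right)} = - 6 M^{2}$ ($A{\left(M \right)} = 6 \left(-1\right) M^{2} = - 6 M^{2}$)
$\left(P{\left(-5,6 \right)} + A{\left(0 \right)}\right)^{2} = \left(\left(-5 + 6\right) - 6 \cdot 0^{2}\right)^{2} = \left(1 - 0\right)^{2} = \left(1 + 0\right)^{2} = 1^{2} = 1$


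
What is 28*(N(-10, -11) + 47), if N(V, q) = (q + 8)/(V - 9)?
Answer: 25088/19 ≈ 1320.4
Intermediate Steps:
N(V, q) = (8 + q)/(-9 + V)
28*(N(-10, -11) + 47) = 28*((8 - 11)/(-9 - 10) + 47) = 28*(-3/(-19) + 47) = 28*(-1/19*(-3) + 47) = 28*(3/19 + 47) = 28*(896/19) = 25088/19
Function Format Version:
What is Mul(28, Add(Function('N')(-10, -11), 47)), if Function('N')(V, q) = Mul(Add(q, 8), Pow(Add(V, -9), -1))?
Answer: Rational(25088, 19) ≈ 1320.4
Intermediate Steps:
Function('N')(V, q) = Mul(Pow(Add(-9, V), -1), Add(8, q)) (Function('N')(V, q) = Mul(Add(8, q), Pow(Add(-9, V), -1)) = Mul(Pow(Add(-9, V), -1), Add(8, q)))
Mul(28, Add(Function('N')(-10, -11), 47)) = Mul(28, Add(Mul(Pow(Add(-9, -10), -1), Add(8, -11)), 47)) = Mul(28, Add(Mul(Pow(-19, -1), -3), 47)) = Mul(28, Add(Mul(Rational(-1, 19), -3), 47)) = Mul(28, Add(Rational(3, 19), 47)) = Mul(28, Rational(896, 19)) = Rational(25088, 19)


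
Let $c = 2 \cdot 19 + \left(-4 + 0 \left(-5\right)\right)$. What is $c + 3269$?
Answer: $3303$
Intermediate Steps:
$c = 34$ ($c = 38 + \left(-4 + 0\right) = 38 - 4 = 34$)
$c + 3269 = 34 + 3269 = 3303$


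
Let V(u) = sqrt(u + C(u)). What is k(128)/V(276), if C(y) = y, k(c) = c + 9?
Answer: 137*sqrt(138)/276 ≈ 5.8311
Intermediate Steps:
k(c) = 9 + c
V(u) = sqrt(2)*sqrt(u) (V(u) = sqrt(u + u) = sqrt(2*u) = sqrt(2)*sqrt(u))
k(128)/V(276) = (9 + 128)/((sqrt(2)*sqrt(276))) = 137/((sqrt(2)*(2*sqrt(69)))) = 137/((2*sqrt(138))) = 137*(sqrt(138)/276) = 137*sqrt(138)/276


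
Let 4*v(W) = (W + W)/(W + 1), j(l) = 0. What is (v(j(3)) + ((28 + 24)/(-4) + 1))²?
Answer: 144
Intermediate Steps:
v(W) = W/(2*(1 + W)) (v(W) = ((W + W)/(W + 1))/4 = ((2*W)/(1 + W))/4 = (2*W/(1 + W))/4 = W/(2*(1 + W)))
(v(j(3)) + ((28 + 24)/(-4) + 1))² = ((½)*0/(1 + 0) + ((28 + 24)/(-4) + 1))² = ((½)*0/1 + (52*(-¼) + 1))² = ((½)*0*1 + (-13 + 1))² = (0 - 12)² = (-12)² = 144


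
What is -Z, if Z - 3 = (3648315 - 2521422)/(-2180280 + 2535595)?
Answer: -2192838/355315 ≈ -6.1715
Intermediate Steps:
Z = 2192838/355315 (Z = 3 + (3648315 - 2521422)/(-2180280 + 2535595) = 3 + 1126893/355315 = 2192838/355315 ≈ 6.1715)
-Z = -1*2192838/355315 = -2192838/355315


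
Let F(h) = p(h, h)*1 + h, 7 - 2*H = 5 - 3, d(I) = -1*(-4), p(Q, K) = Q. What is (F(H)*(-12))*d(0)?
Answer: -240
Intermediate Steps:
d(I) = 4
H = 5/2 (H = 7/2 - (5 - 3)/2 = 7/2 - ½*2 = 7/2 - 1 = 5/2 ≈ 2.5000)
F(h) = 2*h (F(h) = h*1 + h = h + h = 2*h)
(F(H)*(-12))*d(0) = ((2*(5/2))*(-12))*4 = (5*(-12))*4 = -60*4 = -240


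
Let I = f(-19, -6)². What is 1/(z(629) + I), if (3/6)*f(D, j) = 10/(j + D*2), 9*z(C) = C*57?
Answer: 363/1446146 ≈ 0.00025101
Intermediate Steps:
z(C) = 19*C/3 (z(C) = (C*57)/9 = (57*C)/9 = 19*C/3)
f(D, j) = 20/(j + 2*D) (f(D, j) = 2*(10/(j + D*2)) = 2*(10/(j + 2*D)) = 20/(j + 2*D))
I = 25/121 (I = (20/(-6 + 2*(-19)))² = (20/(-6 - 38))² = (20/(-44))² = (20*(-1/44))² = (-5/11)² = 25/121 ≈ 0.20661)
1/(z(629) + I) = 1/((19/3)*629 + 25/121) = 1/(11951/3 + 25/121) = 1/(1446146/363) = 363/1446146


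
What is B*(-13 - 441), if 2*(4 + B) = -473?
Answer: 109187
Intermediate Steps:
B = -481/2 (B = -4 + (½)*(-473) = -4 - 473/2 = -481/2 ≈ -240.50)
B*(-13 - 441) = -481*(-13 - 441)/2 = -481/2*(-454) = 109187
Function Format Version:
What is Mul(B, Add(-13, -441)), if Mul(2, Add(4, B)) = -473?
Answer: 109187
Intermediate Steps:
B = Rational(-481, 2) (B = Add(-4, Mul(Rational(1, 2), -473)) = Add(-4, Rational(-473, 2)) = Rational(-481, 2) ≈ -240.50)
Mul(B, Add(-13, -441)) = Mul(Rational(-481, 2), Add(-13, -441)) = Mul(Rational(-481, 2), -454) = 109187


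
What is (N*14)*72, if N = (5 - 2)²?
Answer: 9072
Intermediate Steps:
N = 9 (N = 3² = 9)
(N*14)*72 = (9*14)*72 = 126*72 = 9072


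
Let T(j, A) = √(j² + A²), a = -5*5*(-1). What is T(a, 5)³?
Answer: 3250*√26 ≈ 16572.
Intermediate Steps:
a = 25 (a = -25*(-1) = 25)
T(j, A) = √(A² + j²)
T(a, 5)³ = (√(5² + 25²))³ = (√(25 + 625))³ = (√650)³ = (5*√26)³ = 3250*√26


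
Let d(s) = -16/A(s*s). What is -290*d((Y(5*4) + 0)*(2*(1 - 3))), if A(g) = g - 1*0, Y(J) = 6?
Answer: 145/18 ≈ 8.0556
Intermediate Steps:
A(g) = g (A(g) = g + 0 = g)
d(s) = -16/s**2
-290*d((Y(5*4) + 0)*(2*(1 - 3))) = -(-4640)/((6 + 0)*(2*(1 - 3)))**2 = -(-4640)/(6*(2*(-2)))**2 = -(-4640)/(6*(-4))**2 = -(-4640)/(-24)**2 = -(-4640)/576 = -290*(-1/36) = 145/18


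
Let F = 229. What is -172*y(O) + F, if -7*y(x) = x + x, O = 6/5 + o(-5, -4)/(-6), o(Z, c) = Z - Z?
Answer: 10079/35 ≈ 287.97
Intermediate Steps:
o(Z, c) = 0
O = 6/5 (O = 6/5 + 0/(-6) = 6*(⅕) + 0*(-⅙) = 6/5 + 0 = 6/5 ≈ 1.2000)
y(x) = -2*x/7 (y(x) = -(x + x)/7 = -2*x/7)
-172*y(O) + F = -(-344)*6/(7*5) + 229 = -172*(-12/35) + 229 = 2064/35 + 229 = 10079/35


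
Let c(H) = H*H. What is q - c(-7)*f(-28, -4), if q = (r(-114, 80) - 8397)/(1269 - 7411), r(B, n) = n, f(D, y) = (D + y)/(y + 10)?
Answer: 4840279/18426 ≈ 262.69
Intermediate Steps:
f(D, y) = (D + y)/(10 + y)
q = 8317/6142 (q = (80 - 8397)/(1269 - 7411) = -8317/(-6142) = -8317*(-1/6142) = 8317/6142 ≈ 1.3541)
c(H) = H**2
q - c(-7)*f(-28, -4) = 8317/6142 - (-7)**2*(-28 - 4)/(10 - 4) = 8317/6142 - 49*-32/6 = 8317/6142 - 49*(1/6)*(-32) = 8317/6142 - 49*(-16)/3 = 8317/6142 - 1*(-784/3) = 8317/6142 + 784/3 = 4840279/18426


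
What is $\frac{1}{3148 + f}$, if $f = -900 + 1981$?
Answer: $\frac{1}{4229} \approx 0.00023646$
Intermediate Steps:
$f = 1081$
$\frac{1}{3148 + f} = \frac{1}{3148 + 1081} = \frac{1}{4229}$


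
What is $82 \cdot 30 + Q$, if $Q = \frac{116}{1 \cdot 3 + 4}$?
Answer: $\frac{17336}{7} \approx 2476.6$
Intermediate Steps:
$Q = \frac{116}{7}$ ($Q = \frac{116}{3 + 4} = \frac{116}{7} \approx 16.571$)
$82 \cdot 30 + Q = 82 \cdot 30 + \frac{116}{7} = 2460 + \frac{116}{7} = \frac{17336}{7}$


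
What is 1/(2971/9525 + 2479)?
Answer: 9525/23615446 ≈ 0.00040334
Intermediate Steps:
1/(2971/9525 + 2479) = 1/(23615446/9525) = 9525/23615446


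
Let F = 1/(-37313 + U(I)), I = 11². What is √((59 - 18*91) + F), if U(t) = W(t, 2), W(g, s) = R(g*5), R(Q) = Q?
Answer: I*√531916659141/18354 ≈ 39.737*I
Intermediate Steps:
I = 121
W(g, s) = 5*g (W(g, s) = g*5 = 5*g)
U(t) = 5*t
F = -1/36708 (F = 1/(-37313 + 5*121) = 1/(-37313 + 605) = 1/(-36708) = -1/36708 ≈ -2.7242e-5)
√((59 - 18*91) + F) = √((59 - 18*91) - 1/36708) = √((59 - 1638) - 1/36708) = √(-1579 - 1/36708) = √(-57961933/36708) = I*√531916659141/18354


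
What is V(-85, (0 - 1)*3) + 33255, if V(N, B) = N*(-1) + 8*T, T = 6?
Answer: 33388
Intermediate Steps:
V(N, B) = 48 - N (V(N, B) = N*(-1) + 8*6 = -N + 48 = 48 - N)
V(-85, (0 - 1)*3) + 33255 = (48 - 1*(-85)) + 33255 = (48 + 85) + 33255 = 133 + 33255 = 33388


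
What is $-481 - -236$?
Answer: $-245$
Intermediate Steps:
$-481 - -236 = -481 + 236 = -245$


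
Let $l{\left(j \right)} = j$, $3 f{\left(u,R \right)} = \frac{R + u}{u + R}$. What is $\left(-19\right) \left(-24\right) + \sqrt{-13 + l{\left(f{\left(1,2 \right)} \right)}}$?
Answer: $456 + \frac{i \sqrt{114}}{3} \approx 456.0 + 3.559 i$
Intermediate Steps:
$f{\left(u,R \right)} = \frac{1}{3}$ ($f{\left(u,R \right)} = \frac{\left(R + u\right) \frac{1}{u + R}}{3} = \frac{\left(R + u\right) \frac{1}{R + u}}{3} = \frac{1}{3} \cdot 1 = \frac{1}{3}$)
$\left(-19\right) \left(-24\right) + \sqrt{-13 + l{\left(f{\left(1,2 \right)} \right)}} = \left(-19\right) \left(-24\right) + \sqrt{-13 + \frac{1}{3}} = 456 + \sqrt{- \frac{38}{3}} = 456 + \frac{i \sqrt{114}}{3}$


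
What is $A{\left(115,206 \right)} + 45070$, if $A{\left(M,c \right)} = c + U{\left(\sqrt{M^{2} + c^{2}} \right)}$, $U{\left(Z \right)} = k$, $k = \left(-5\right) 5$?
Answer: $45251$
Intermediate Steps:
$k = -25$
$U{\left(Z \right)} = -25$
$A{\left(M,c \right)} = -25 + c$ ($A{\left(M,c \right)} = c - 25 = -25 + c$)
$A{\left(115,206 \right)} + 45070 = \left(-25 + 206\right) + 45070 = 181 + 45070 = 45251$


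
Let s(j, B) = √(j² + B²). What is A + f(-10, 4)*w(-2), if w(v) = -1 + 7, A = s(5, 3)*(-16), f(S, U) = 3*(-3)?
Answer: -54 - 16*√34 ≈ -147.30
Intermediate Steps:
f(S, U) = -9
s(j, B) = √(B² + j²)
A = -16*√34 (A = √(3² + 5²)*(-16) = √(9 + 25)*(-16) = √34*(-16) = -16*√34 ≈ -93.295)
w(v) = 6
A + f(-10, 4)*w(-2) = -16*√34 - 9*6 = -16*√34 - 54 = -54 - 16*√34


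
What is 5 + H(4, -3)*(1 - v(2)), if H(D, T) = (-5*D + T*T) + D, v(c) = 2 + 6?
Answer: 54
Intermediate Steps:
v(c) = 8
H(D, T) = T² - 4*D (H(D, T) = (-5*D + T²) + D = (T² - 5*D) + D = T² - 4*D)
5 + H(4, -3)*(1 - v(2)) = 5 + ((-3)² - 4*4)*(1 - 1*8) = 5 + (9 - 16)*(1 - 8) = 5 - 7*(-7) = 5 + 49 = 54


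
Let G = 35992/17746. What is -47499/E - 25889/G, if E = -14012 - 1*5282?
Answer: -201419531887/15782492 ≈ -12762.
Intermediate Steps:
G = 17996/8873 (G = 35992*(1/17746) = 17996/8873 ≈ 2.0282)
E = -19294 (E = -14012 - 5282 = -19294)
-47499/E - 25889/G = -47499/(-19294) - 25889/17996/8873 = -47499*(-1/19294) - 25889*8873/17996 = 47499/19294 - 229713097/17996 = -201419531887/15782492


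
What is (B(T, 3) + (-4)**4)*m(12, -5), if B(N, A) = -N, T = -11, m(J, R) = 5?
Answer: 1335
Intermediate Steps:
(B(T, 3) + (-4)**4)*m(12, -5) = (-1*(-11) + (-4)**4)*5 = (11 + 256)*5 = 267*5 = 1335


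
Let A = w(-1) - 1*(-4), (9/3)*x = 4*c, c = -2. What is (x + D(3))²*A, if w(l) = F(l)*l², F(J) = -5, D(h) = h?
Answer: -⅑ ≈ -0.11111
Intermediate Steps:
w(l) = -5*l²
x = -8/3 (x = (4*(-2))/3 = (⅓)*(-8) = -8/3 ≈ -2.6667)
A = -1 (A = -5*(-1)² - 1*(-4) = -5*1 + 4 = -5 + 4 = -1)
(x + D(3))²*A = (-8/3 + 3)²*(-1) = (⅓)²*(-1) = (⅑)*(-1) = -⅑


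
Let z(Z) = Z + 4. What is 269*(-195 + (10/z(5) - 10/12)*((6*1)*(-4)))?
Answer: -162745/3 ≈ -54248.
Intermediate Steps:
z(Z) = 4 + Z
269*(-195 + (10/z(5) - 10/12)*((6*1)*(-4))) = 269*(-195 + (10/(4 + 5) - 10/12)*((6*1)*(-4))) = 269*(-195 + (10/9 - 10*1/12)*(6*(-4))) = 269*(-195 + (10*(⅑) - ⅚)*(-24)) = 269*(-195 + (10/9 - ⅚)*(-24)) = 269*(-195 + (5/18)*(-24)) = 269*(-195 - 20/3) = 269*(-605/3) = -162745/3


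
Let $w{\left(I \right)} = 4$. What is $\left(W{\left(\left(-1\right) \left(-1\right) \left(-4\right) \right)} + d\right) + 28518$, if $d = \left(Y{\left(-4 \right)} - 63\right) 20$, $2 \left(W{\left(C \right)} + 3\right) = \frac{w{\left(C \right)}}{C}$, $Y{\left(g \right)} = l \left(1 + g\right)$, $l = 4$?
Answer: $\frac{54029}{2} \approx 27015.0$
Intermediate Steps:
$Y{\left(g \right)} = 4 + 4 g$ ($Y{\left(g \right)} = 4 \left(1 + g\right) = 4 + 4 g$)
$W{\left(C \right)} = -3 + \frac{2}{C}$ ($W{\left(C \right)} = -3 + \frac{4 \frac{1}{C}}{2} = -3 + \frac{2}{C}$)
$d = -1500$ ($d = \left(\left(4 + 4 \left(-4\right)\right) - 63\right) 20 = \left(\left(4 - 16\right) - 63\right) 20 = \left(-12 - 63\right) 20 = \left(-75\right) 20 = -1500$)
$\left(W{\left(\left(-1\right) \left(-1\right) \left(-4\right) \right)} + d\right) + 28518 = \left(\left(-3 + \frac{2}{\left(-1\right) \left(-1\right) \left(-4\right)}\right) - 1500\right) + 28518 = \left(\left(-3 + \frac{2}{1 \left(-4\right)}\right) - 1500\right) + 28518 = \left(\left(-3 + \frac{2}{-4}\right) - 1500\right) + 28518 = \left(\left(-3 + 2 \left(- \frac{1}{4}\right)\right) - 1500\right) + 28518 = \left(\left(-3 - \frac{1}{2}\right) - 1500\right) + 28518 = \left(- \frac{7}{2} - 1500\right) + 28518 = - \frac{3007}{2} + 28518 = \frac{54029}{2}$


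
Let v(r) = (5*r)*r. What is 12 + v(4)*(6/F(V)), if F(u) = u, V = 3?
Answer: 172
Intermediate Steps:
v(r) = 5*r²
12 + v(4)*(6/F(V)) = 12 + (5*4²)*(6/3) = 12 + (5*16)*(6*(⅓)) = 12 + 80*2 = 12 + 160 = 172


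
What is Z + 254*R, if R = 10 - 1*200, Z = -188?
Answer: -48448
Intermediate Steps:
R = -190 (R = 10 - 200 = -190)
Z + 254*R = -188 + 254*(-190) = -188 - 48260 = -48448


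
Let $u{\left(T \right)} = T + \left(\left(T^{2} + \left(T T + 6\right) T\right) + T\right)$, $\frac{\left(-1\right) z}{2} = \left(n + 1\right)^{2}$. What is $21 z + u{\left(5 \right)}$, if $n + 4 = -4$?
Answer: $-1868$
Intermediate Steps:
$n = -8$ ($n = -4 - 4 = -8$)
$z = -98$ ($z = - 2 \left(-8 + 1\right)^{2} = - 2 \left(-7\right)^{2} = \left(-2\right) 49 = -98$)
$u{\left(T \right)} = T^{2} + 2 T + T \left(6 + T^{2}\right)$ ($u{\left(T \right)} = T + \left(\left(T^{2} + \left(T^{2} + 6\right) T\right) + T\right) = T + \left(\left(T^{2} + \left(6 + T^{2}\right) T\right) + T\right) = T + \left(\left(T^{2} + T \left(6 + T^{2}\right)\right) + T\right) = T + \left(T + T^{2} + T \left(6 + T^{2}\right)\right) = T^{2} + 2 T + T \left(6 + T^{2}\right)$)
$21 z + u{\left(5 \right)} = 21 \left(-98\right) + 5 \left(8 + 5 + 5^{2}\right) = -2058 + 5 \left(8 + 5 + 25\right) = -2058 + 5 \cdot 38 = -2058 + 190 = -1868$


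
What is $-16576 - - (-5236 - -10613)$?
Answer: $-11199$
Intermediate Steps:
$-16576 - - (-5236 - -10613) = -16576 - - (-5236 + 10613) = -16576 - \left(-1\right) 5377 = -16576 - -5377 = -16576 + 5377 = -11199$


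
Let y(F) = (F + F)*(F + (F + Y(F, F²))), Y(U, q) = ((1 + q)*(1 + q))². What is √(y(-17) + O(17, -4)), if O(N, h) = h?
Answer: 4*I*√15029721178 ≈ 4.9038e+5*I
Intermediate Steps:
Y(U, q) = (1 + q)⁴ (Y(U, q) = ((1 + q)²)² = (1 + q)⁴)
y(F) = 2*F*((1 + F²)⁴ + 2*F) (y(F) = (F + F)*(F + (F + (1 + F²)⁴)) = (2*F)*((1 + F²)⁴ + 2*F) = 2*F*((1 + F²)⁴ + 2*F))
√(y(-17) + O(17, -4)) = √(2*(-17)*((1 + (-17)²)⁴ + 2*(-17)) - 4) = √(2*(-17)*((1 + 289)⁴ - 34) - 4) = √(2*(-17)*(290⁴ - 34) - 4) = √(2*(-17)*(7072810000 - 34) - 4) = √(2*(-17)*7072809966 - 4) = √(-240475538844 - 4) = √(-240475538848) = 4*I*√15029721178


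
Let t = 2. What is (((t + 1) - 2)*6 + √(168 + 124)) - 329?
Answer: -323 + 2*√73 ≈ -305.91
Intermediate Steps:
(((t + 1) - 2)*6 + √(168 + 124)) - 329 = (((2 + 1) - 2)*6 + √(168 + 124)) - 329 = ((3 - 2)*6 + √292) - 329 = (1*6 + 2*√73) - 329 = (6 + 2*√73) - 329 = -323 + 2*√73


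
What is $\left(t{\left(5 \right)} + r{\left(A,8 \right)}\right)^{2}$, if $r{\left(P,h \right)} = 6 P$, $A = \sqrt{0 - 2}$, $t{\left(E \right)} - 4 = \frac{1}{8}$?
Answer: $- \frac{3519}{64} + \frac{99 i \sqrt{2}}{2} \approx -54.984 + 70.004 i$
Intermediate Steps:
$t{\left(E \right)} = \frac{33}{8}$ ($t{\left(E \right)} = 4 + \frac{1}{8} = \frac{33}{8}$)
$A = i \sqrt{2}$ ($A = \sqrt{-2} = i \sqrt{2} \approx 1.4142 i$)
$\left(t{\left(5 \right)} + r{\left(A,8 \right)}\right)^{2} = \left(\frac{33}{8} + 6 i \sqrt{2}\right)^{2}$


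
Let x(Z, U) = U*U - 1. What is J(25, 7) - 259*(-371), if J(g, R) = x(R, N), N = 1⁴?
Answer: 96089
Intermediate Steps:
N = 1
x(Z, U) = -1 + U² (x(Z, U) = U² - 1 = -1 + U²)
J(g, R) = 0 (J(g, R) = -1 + 1² = -1 + 1 = 0)
J(25, 7) - 259*(-371) = 0 - 259*(-371) = 0 + 96089 = 96089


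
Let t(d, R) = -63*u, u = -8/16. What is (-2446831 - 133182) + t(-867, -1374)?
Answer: -5159963/2 ≈ -2.5800e+6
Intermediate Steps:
u = -½ (u = -8*1/16 = -½ ≈ -0.50000)
t(d, R) = 63/2 (t(d, R) = -63*(-½) = 63/2)
(-2446831 - 133182) + t(-867, -1374) = (-2446831 - 133182) + 63/2 = -2580013 + 63/2 = -5159963/2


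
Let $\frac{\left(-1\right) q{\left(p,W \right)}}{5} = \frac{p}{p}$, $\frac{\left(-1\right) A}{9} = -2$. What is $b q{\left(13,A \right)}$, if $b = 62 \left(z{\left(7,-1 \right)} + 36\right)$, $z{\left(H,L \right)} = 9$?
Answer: $-13950$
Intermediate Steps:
$A = 18$ ($A = \left(-9\right) \left(-2\right) = 18$)
$q{\left(p,W \right)} = -5$ ($q{\left(p,W \right)} = - 5 \frac{p}{p} = \left(-5\right) 1 = -5$)
$b = 2790$ ($b = 62 \left(9 + 36\right) = 62 \cdot 45 = 2790$)
$b q{\left(13,A \right)} = 2790 \left(-5\right) = -13950$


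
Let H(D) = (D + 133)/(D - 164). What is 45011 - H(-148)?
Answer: 4681139/104 ≈ 45011.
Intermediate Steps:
H(D) = (133 + D)/(-164 + D)
45011 - H(-148) = 45011 - (133 - 148)/(-164 - 148) = 45011 - (-15)/(-312) = 45011 - (-1)*(-15)/312 = 45011 - 1*5/104 = 45011 - 5/104 = 4681139/104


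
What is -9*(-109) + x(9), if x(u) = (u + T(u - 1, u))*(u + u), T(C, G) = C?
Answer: 1287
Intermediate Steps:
x(u) = 2*u*(-1 + 2*u) (x(u) = (u + (u - 1))*(u + u) = (u + (-1 + u))*(2*u) = (-1 + 2*u)*(2*u) = 2*u*(-1 + 2*u))
-9*(-109) + x(9) = -9*(-109) + 2*9*(-1 + 2*9) = 981 + 2*9*(-1 + 18) = 981 + 2*9*17 = 981 + 306 = 1287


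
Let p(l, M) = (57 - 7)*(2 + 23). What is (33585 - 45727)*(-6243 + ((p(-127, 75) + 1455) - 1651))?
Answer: 63004838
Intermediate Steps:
p(l, M) = 1250 (p(l, M) = 50*25 = 1250)
(33585 - 45727)*(-6243 + ((p(-127, 75) + 1455) - 1651)) = (33585 - 45727)*(-6243 + ((1250 + 1455) - 1651)) = -12142*(-6243 + (2705 - 1651)) = -12142*(-6243 + 1054) = -12142*(-5189) = 63004838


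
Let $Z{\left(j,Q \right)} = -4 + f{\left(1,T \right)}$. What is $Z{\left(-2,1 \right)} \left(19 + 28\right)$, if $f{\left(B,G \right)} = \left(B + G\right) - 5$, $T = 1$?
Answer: $-329$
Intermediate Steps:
$f{\left(B,G \right)} = -5 + B + G$
$Z{\left(j,Q \right)} = -7$ ($Z{\left(j,Q \right)} = -4 + \left(-5 + 1 + 1\right) = -4 - 3 = -7$)
$Z{\left(-2,1 \right)} \left(19 + 28\right) = - 7 \left(19 + 28\right) = \left(-7\right) 47 = -329$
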